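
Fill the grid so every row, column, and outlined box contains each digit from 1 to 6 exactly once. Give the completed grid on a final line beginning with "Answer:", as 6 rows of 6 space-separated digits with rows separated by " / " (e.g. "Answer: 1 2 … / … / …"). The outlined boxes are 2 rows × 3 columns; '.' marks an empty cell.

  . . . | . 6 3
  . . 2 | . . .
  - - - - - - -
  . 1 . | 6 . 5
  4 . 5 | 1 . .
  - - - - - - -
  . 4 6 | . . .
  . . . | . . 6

Step 1. [r1c2∈{5}] r1c2 is down to just 5 ⇒ r1c2=5.
Step 2. [r3c3∈{3}] r3c3's peers cover all but 3 ⇒ r3c3=3.
Step 3. [r2c6∈{1,4}] in col 6, 4 fits only at r2c6. So r2c6=4.
Step 4. [r3c1∈{2}] r3c1's peers cover all but 2 ⇒ r3c1=2.
Step 5. [r6c4∈{2,3,4,5}] 4 has one home in col 4: r6c4 ⇒ r6c4=4.
Step 6. [r5c4∈{2,3,5}] across col 4, 3 lands solely at r5c4. So r5c4=3.
Step 7. [r1c1∈{1}] r1c1 has the single candidate 1. So r1c1=1.
Step 8. [r2c5∈{1,5}] 1 has one home in row 2: r2c5 ⇒ r2c5=1.
Step 9. [r5c1∈{5}] r5c1's peers cover all but 5. So r5c1=5.
Step 10. [r5c5∈{2}] r5c5 is down to just 2, so r5c5=2.
Step 11. [r6c1∈{3}] nothing but 3 survives at r6c1, so r6c1=3.
Step 12. [r2c1∈{6}] r2c1 is down to just 6, so r2c1=6.
Step 13. [r4c2∈{6}] only 6 remains possible at r4c2 ⇒ r4c2=6.
Step 14. [r4c6∈{2}] r4c6's peers cover all but 2. So r4c6=2.
Step 15. [r6c5∈{5}] r6c5's peers cover all but 5. So r6c5=5.
Step 16. [r3c5∈{4}] r3c5 has the single candidate 4 ⇒ r3c5=4.
Step 17. [r6c3∈{1}] r6c3's peers cover all but 1. So r6c3=1.
Step 18. [r1c4∈{2}] r1c4's peers cover all but 2. So r1c4=2.
Step 19. [r5c6∈{1}] r5c6 has the single candidate 1 ⇒ r5c6=1.
Step 20. [r1c3∈{4}] only 4 remains possible at r1c3 ⇒ r1c3=4.
Step 21. [r2c4∈{5}] r2c4's peers cover all but 5. So r2c4=5.
Step 22. [r2c2∈{3}] nothing but 3 survives at r2c2, so r2c2=3.
Step 23. [r6c2∈{2}] r6c2's peers cover all but 2 ⇒ r6c2=2.
Step 24. [r4c5∈{3}] only 3 remains possible at r4c5 ⇒ r4c5=3.

Answer: 1 5 4 2 6 3 / 6 3 2 5 1 4 / 2 1 3 6 4 5 / 4 6 5 1 3 2 / 5 4 6 3 2 1 / 3 2 1 4 5 6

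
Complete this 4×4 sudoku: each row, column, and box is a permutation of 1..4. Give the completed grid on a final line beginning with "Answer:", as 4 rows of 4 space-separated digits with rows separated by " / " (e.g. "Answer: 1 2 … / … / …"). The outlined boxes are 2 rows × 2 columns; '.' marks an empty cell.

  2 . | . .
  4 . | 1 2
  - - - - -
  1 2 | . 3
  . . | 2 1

Step 1. [r1c3∈{3,4}] col 3 places 3 nowhere but r1c3. So r1c3=3.
Step 2. [r2c2∈{3}] r2c2 has the single candidate 3. So r2c2=3.
Step 3. [r1c2∈{1}] r1c2 has the single candidate 1 ⇒ r1c2=1.
Step 4. [r4c1∈{3}] nothing but 3 survives at r4c1. So r4c1=3.
Step 5. [r3c3∈{4}] only 4 remains possible at r3c3 ⇒ r3c3=4.
Step 6. [r1c4∈{4}] r1c4 has the single candidate 4, so r1c4=4.
Step 7. [r4c2∈{4}] only 4 remains possible at r4c2. So r4c2=4.

Answer: 2 1 3 4 / 4 3 1 2 / 1 2 4 3 / 3 4 2 1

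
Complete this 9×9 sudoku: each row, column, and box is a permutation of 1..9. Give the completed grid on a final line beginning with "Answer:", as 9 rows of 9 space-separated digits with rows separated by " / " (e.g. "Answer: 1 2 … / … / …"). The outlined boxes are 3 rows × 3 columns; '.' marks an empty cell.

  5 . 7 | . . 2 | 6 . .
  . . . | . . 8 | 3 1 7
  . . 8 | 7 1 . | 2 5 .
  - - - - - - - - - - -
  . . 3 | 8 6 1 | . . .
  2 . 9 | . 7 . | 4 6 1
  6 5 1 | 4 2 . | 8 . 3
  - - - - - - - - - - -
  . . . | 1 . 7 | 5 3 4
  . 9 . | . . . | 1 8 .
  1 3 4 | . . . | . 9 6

Step 1. [r9c6∈{5}] nothing but 5 survives at r9c6, so r9c6=5.
Step 2. [r4c2∈{4,7}] 7 has one home in col 2: r4c2. So r4c2=7.
Step 3. [r3c9∈{9}] r3c9 has the single candidate 9. So r3c9=9.
Step 4. [r8c9∈{2}] nothing but 2 survives at r8c9. So r8c9=2.
Step 5. [r2c5∈{4,5,9}] col 5 places 5 nowhere but r2c5 ⇒ r2c5=5.
Step 6. [r5c6∈{3}] nothing but 3 survives at r5c6, so r5c6=3.
Step 7. [r1c8∈{4}] nothing but 4 survives at r1c8. So r1c8=4.
Step 8. [r3c6∈{4,6}] r3c6 is the only open cell in box 2 admitting 4 ⇒ r3c6=4.
Step 9. [r2c4∈{6,9}] 6 has one home in box 2: r2c4. So r2c4=6.
Step 10. [r7c1∈{8}] only 8 remains possible at r7c1, so r7c1=8.
Step 11. [r2c3∈{2}] r2c3 is down to just 2. So r2c3=2.
Step 12. [r1c4∈{3,9}] 9 has one home in col 4: r1c4, so r1c4=9.
Step 13. [r7c3∈{6}] r7c3 is down to just 6, so r7c3=6.
Step 14. [r1c5∈{3}] nothing but 3 survives at r1c5, so r1c5=3.
Step 15. [r2c1∈{4,9}] row 2 places 9 nowhere but r2c1, so r2c1=9.
Step 16. [r4c7∈{9}] r4c7 is down to just 9 ⇒ r4c7=9.
Step 17. [r8c5∈{4}] r8c5 is down to just 4 ⇒ r8c5=4.
Step 18. [r9c7∈{7}] r9c7 has the single candidate 7 ⇒ r9c7=7.
Step 19. [r9c4∈{2}] r9c4 is down to just 2, so r9c4=2.
Step 20. [r9c5∈{8}] nothing but 8 survives at r9c5 ⇒ r9c5=8.
Step 21. [r4c8∈{2}] nothing but 2 survives at r4c8 ⇒ r4c8=2.
Step 22. [r1c9∈{8}] nothing but 8 survives at r1c9 ⇒ r1c9=8.
Step 23. [r8c1∈{7}] r8c1 has the single candidate 7 ⇒ r8c1=7.
Step 24. [r8c6∈{6}] nothing but 6 survives at r8c6 ⇒ r8c6=6.
Step 25. [r5c2∈{8}] nothing but 8 survives at r5c2. So r5c2=8.
Step 26. [r6c8∈{7}] r6c8 is down to just 7, so r6c8=7.
Step 27. [r4c1∈{4}] r4c1 has the single candidate 4 ⇒ r4c1=4.
Step 28. [r5c4∈{5}] r5c4 is down to just 5, so r5c4=5.
Step 29. [r8c4∈{3}] nothing but 3 survives at r8c4 ⇒ r8c4=3.
Step 30. [r4c9∈{5}] r4c9 has the single candidate 5 ⇒ r4c9=5.
Step 31. [r8c3∈{5}] r8c3's peers cover all but 5 ⇒ r8c3=5.
Step 32. [r1c2∈{1}] r1c2 has the single candidate 1 ⇒ r1c2=1.
Step 33. [r3c1∈{3}] r3c1 has the single candidate 3. So r3c1=3.
Step 34. [r6c6∈{9}] r6c6 has the single candidate 9, so r6c6=9.
Step 35. [r2c2∈{4}] only 4 remains possible at r2c2. So r2c2=4.
Step 36. [r7c2∈{2}] r7c2's peers cover all but 2. So r7c2=2.
Step 37. [r7c5∈{9}] r7c5 is down to just 9, so r7c5=9.
Step 38. [r3c2∈{6}] r3c2 is down to just 6, so r3c2=6.

Answer: 5 1 7 9 3 2 6 4 8 / 9 4 2 6 5 8 3 1 7 / 3 6 8 7 1 4 2 5 9 / 4 7 3 8 6 1 9 2 5 / 2 8 9 5 7 3 4 6 1 / 6 5 1 4 2 9 8 7 3 / 8 2 6 1 9 7 5 3 4 / 7 9 5 3 4 6 1 8 2 / 1 3 4 2 8 5 7 9 6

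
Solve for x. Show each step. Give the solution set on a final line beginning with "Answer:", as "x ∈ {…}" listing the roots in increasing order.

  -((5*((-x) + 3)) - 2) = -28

Step 1. [-((5*((-x) + 3)) - 2) = -28] leading − — multiply by −1 ⇒ neg: (5*((-x) + 3)) - 2 = 28.
Step 2. [(5*((-x) + 3)) - 2 = 28] peel the -2: add 2 from each side. So sub: 5*((-x) + 3) = 30.
Step 3. [5*((-x) + 3) = 30] 5 out front; divide by 5. So div: (-x) + 3 = 6.
Step 4. [(-x) + 3 = 6] subtract 3: x sits inside (… + 3) ⇒ sub: -x = 3.
Step 5. [-x = 3] flip signs both sides ⇒ neg: x = -3.

Answer: x ∈ {-3}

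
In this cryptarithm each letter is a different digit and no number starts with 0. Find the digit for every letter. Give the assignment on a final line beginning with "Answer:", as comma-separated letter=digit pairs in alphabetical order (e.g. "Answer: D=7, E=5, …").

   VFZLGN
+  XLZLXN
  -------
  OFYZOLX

Step 1. [col 1: N + N ≡ X (mod 10)] column 1 (N + N ≡ X (mod 10), carry-in 0) doesn't pin N yet; pick N=4 and continue ⇒ N=4.
Step 2. [col 1: N + N ≡ X (mod 10)] column 1 reads N+N+carry(0)=X with N=4; with digits 4 already taken and all letters distinct, the only value for X is 8. So X=8.
Step 3. [col 2: G + X ≡ L (mod 10)] no forcing yet in column 2 (carry-in 0); G=7 is free and consistent — try it, so G=7.
Step 4. [col 2: G + X ≡ L (mod 10)] column 2 reads G+X+carry(0)=L with G=7, X=8; with digits 4,7,8 already taken and all letters distinct, the only value for L is 5, so L=5.
Step 5. [col 3: L + L ≡ O (mod 10)] from column 3 (L=5, carry-in 1, digits 4,5,7,8 already taken and all letters distinct): O must equal 1, so O=1.
Step 6. [col 4: Z + Z ≡ Z (mod 10)] from column 4 (nothing yet, carry-in 1, digits 1,4,5,7,8 already taken and all letters distinct): Z must equal 9. So Z=9.
Step 7. [col 5: F + L ≡ Y (mod 10)] several values work for F in column 5 (F + L ≡ Y (mod 10), carry-in 1); try F=0 ⇒ F=0.
Step 8. [col 5: F + L ≡ Y (mod 10)] from column 5 (F=0, L=5, carry-in 1, digits 0,1,4,5,7,8,9 already taken and all letters distinct): Y must equal 6. So Y=6.
Step 9. [col 6: V + X ≡ F (mod 10)] from column 6 (X=8, F=0, carry-in 0, digits 0,1,4,5,6,7,8,9 already taken and all letters distinct): V must equal 2 ⇒ V=2.

Answer: F=0, G=7, L=5, N=4, O=1, V=2, X=8, Y=6, Z=9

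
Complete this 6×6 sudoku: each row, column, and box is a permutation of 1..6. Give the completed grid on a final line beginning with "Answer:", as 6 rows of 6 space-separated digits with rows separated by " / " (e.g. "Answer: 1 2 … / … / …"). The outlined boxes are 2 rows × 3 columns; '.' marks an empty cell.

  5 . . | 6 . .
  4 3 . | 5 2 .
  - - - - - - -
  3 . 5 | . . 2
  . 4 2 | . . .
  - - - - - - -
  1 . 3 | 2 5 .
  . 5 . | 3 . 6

Step 1. [r6c5∈{1,4}] across row 6, 1 lands solely at r6c5. So r6c5=1.
Step 2. [r1c3∈{1}] nothing but 1 survives at r1c3. So r1c3=1.
Step 3. [r4c4∈{1}] r4c4's peers cover all but 1, so r4c4=1.
Step 4. [r4c1∈{6}] r4c1's peers cover all but 6. So r4c1=6.
Step 5. [r4c5∈{3}] nothing but 3 survives at r4c5, so r4c5=3.
Step 6. [r1c5∈{4}] r1c5's peers cover all but 4. So r1c5=4.
Step 7. [r2c6∈{1}] r2c6 has the single candidate 1, so r2c6=1.
Step 8. [r3c2∈{1}] nothing but 1 survives at r3c2, so r3c2=1.
Step 9. [r6c3∈{4}] r6c3 has the single candidate 4, so r6c3=4.
Step 10. [r5c2∈{6}] r5c2's peers cover all but 6. So r5c2=6.
Step 11. [r5c6∈{4}] r5c6's peers cover all but 4 ⇒ r5c6=4.
Step 12. [r2c3∈{6}] only 6 remains possible at r2c3 ⇒ r2c3=6.
Step 13. [r6c1∈{2}] only 2 remains possible at r6c1. So r6c1=2.
Step 14. [r1c6∈{3}] r1c6's peers cover all but 3. So r1c6=3.
Step 15. [r3c4∈{4}] nothing but 4 survives at r3c4, so r3c4=4.
Step 16. [r1c2∈{2}] r1c2 is down to just 2. So r1c2=2.
Step 17. [r3c5∈{6}] r3c5 has the single candidate 6. So r3c5=6.
Step 18. [r4c6∈{5}] r4c6 has the single candidate 5. So r4c6=5.

Answer: 5 2 1 6 4 3 / 4 3 6 5 2 1 / 3 1 5 4 6 2 / 6 4 2 1 3 5 / 1 6 3 2 5 4 / 2 5 4 3 1 6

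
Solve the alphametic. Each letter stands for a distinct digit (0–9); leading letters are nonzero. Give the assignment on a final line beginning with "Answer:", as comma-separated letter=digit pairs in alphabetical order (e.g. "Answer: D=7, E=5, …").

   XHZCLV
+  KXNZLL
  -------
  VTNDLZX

Step 1. [col 1: V + L ≡ X (mod 10)] several values work for V in column 1 (V + L ≡ X (mod 10), carry-in 0); try V=1. So V=1.
Step 2. [col 1: V + L ≡ X (mod 10)] several values work for L in column 1 (V + L ≡ X (mod 10), carry-in 0); try L=3. So L=3.
Step 3. [col 1: V + L ≡ X (mod 10)] in column 1 we have V+L≡X with carry-in 0; given V=1, L=3 and digits 1,3 already taken and all letters distinct, that pins X to 4, so X=4.
Step 4. [col 2: L + L ≡ Z (mod 10)] in column 2 we have L+L≡Z with carry-in 0; given L=3 and digits 1,3,4 already taken and all letters distinct, that pins Z to 6. So Z=6.
Step 5. [col 3: C + Z ≡ L (mod 10)] from column 3 (Z=6, L=3, carry-in 0, digits 1,3,4,6 already taken and all letters distinct): C must equal 7. So C=7.
Step 6. [col 4: Z + N ≡ D (mod 10)] several values work for D in column 4 (Z + N ≡ D (mod 10), carry-in 1); try D=9. So D=9.
Step 7. [col 4: Z + N ≡ D (mod 10)] from column 4 (Z=6, D=9, carry-in 1, digits 1,3,4,6,7,9 already taken and all letters distinct): N must equal 2. So N=2.
Step 8. [col 5: H + X ≡ N (mod 10)] column 5 reads H+X+carry(0)=N with X=4, N=2; with digits 1,2,3,4,6,7,9 already taken and all letters distinct, the only value for H is 8 ⇒ H=8.
Step 9. [col 6: X + K ≡ T (mod 10)] no forcing yet in column 6 (carry-in 1); T=0 is free and consistent — try it. So T=0.
Step 10. [col 6: X + K ≡ T (mod 10)] in column 6 we have X+K≡T with carry-in 1; given X=4, T=0 and digits 0,1,2,3,4,6,7,8,9 already taken and all letters distinct, that pins K to 5, so K=5.

Answer: C=7, D=9, H=8, K=5, L=3, N=2, T=0, V=1, X=4, Z=6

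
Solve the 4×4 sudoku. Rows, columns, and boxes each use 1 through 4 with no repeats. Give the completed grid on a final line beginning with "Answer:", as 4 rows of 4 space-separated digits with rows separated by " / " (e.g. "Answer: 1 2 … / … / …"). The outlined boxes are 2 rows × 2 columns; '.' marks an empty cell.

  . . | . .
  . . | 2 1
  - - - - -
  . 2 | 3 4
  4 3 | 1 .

Step 1. [r1c1∈{1,2,3}] r1c1 is the only open cell in row 1 admitting 2 ⇒ r1c1=2.
Step 2. [r1c3∈{4}] r1c3's peers cover all but 4 ⇒ r1c3=4.
Step 3. [r1c2∈{1}] r1c2 has the single candidate 1, so r1c2=1.
Step 4. [r3c1∈{1}] r3c1's peers cover all but 1. So r3c1=1.
Step 5. [r2c1∈{3}] r2c1 has the single candidate 3, so r2c1=3.
Step 6. [r1c4∈{3}] r1c4's peers cover all but 3. So r1c4=3.
Step 7. [r4c4∈{2}] r4c4's peers cover all but 2 ⇒ r4c4=2.
Step 8. [r2c2∈{4}] nothing but 4 survives at r2c2, so r2c2=4.

Answer: 2 1 4 3 / 3 4 2 1 / 1 2 3 4 / 4 3 1 2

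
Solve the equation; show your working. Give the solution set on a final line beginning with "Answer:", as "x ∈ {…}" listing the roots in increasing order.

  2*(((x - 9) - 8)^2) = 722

Step 1. [2*(((x - 9) - 8)^2) = 722] 2·(inner) — divide through by 2, so div: ((x - 9) - 8)^2 = 361.
Step 2. [((x - 9) - 8)^2 = 361] LHS squared, RHS 361 ≥ 0: apply √ (±) ⇒ sqrt: (x - 9) - 8 = 19 or -19.
Step 3. [(x - 9) - 8 = 19 or -19] the outer -8 inverts by adding 8. So sub: x - 9 = 27 or -11.
Step 4. [x - 9 = 27 or -11] 9 comes off first (add 9). So sub: x = 36 or -2.

Answer: x ∈ {-2, 36}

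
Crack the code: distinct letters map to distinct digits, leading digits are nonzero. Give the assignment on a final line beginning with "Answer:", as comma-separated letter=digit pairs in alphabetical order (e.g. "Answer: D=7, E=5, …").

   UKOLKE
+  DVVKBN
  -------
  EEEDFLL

Step 1. [col 1: E + N ≡ L (mod 10)] no forcing yet in column 1 (carry-in 0); L=0 is free and consistent — try it. So L=0.
Step 2. [col 1: E + N ≡ L (mod 10)] no forcing yet in column 1 (carry-in 0); E=1 is free and consistent — try it. So E=1.
Step 3. [col 1: E + N ≡ L (mod 10)] in column 1 we have E+N≡L with carry-in 0; given E=1, L=0 and digits 0,1 already taken and all letters distinct, that pins N to 9 ⇒ N=9.
Step 4. [col 2: K + B ≡ L (mod 10)] no forcing yet in column 2 (carry-in 1); B=6 is free and consistent — try it ⇒ B=6.
Step 5. [col 2: K + B ≡ L (mod 10)] column 2: given B=6, L=0, carry-in 1, and digits 0,1,6,9 already taken and all letters distinct, K+B≡L (mod 10) forces K=3, so K=3.
Step 6. [col 3: L + K ≡ F (mod 10)] from column 3 (L=0, K=3, carry-in 1, digits 0,1,3,6,9 already taken and all letters distinct): F must equal 4, so F=4.
Step 7. [col 4: O + V ≡ D (mod 10)] several values work for O in column 4 (O + V ≡ D (mod 10), carry-in 0); try O=5 ⇒ O=5.
Step 8. [col 4: O + V ≡ D (mod 10)] D=2 is one option consistent with column 4 (O + V ≡ D (mod 10), carry-in 0) — take it. So D=2.
Step 9. [col 4: O + V ≡ D (mod 10)] column 4: given O=5, D=2, carry-in 0, and digits 0,1,2,3,4,5,6,9 already taken and all letters distinct, O+V≡D (mod 10) forces V=7, so V=7.
Step 10. [col 6: U + D ≡ E (mod 10)] column 6 reads U+D+carry(1)=E with D=2, E=1; with digits 0,1,2,3,4,5,6,7,9 already taken and all letters distinct, the only value for U is 8. So U=8.

Answer: B=6, D=2, E=1, F=4, K=3, L=0, N=9, O=5, U=8, V=7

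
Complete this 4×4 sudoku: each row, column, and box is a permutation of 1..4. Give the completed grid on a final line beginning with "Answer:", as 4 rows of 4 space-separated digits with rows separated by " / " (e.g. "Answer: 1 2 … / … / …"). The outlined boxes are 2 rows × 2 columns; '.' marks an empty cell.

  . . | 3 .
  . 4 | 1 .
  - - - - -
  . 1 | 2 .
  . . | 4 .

Step 1. [r4c2∈{2,3}] 3 has one home in col 2: r4c2. So r4c2=3.
Step 2. [r1c2∈{2}] r1c2's peers cover all but 2 ⇒ r1c2=2.
Step 3. [r4c1∈{2}] r4c1 has the single candidate 2 ⇒ r4c1=2.
Step 4. [r2c4∈{2}] r2c4 has the single candidate 2. So r2c4=2.
Step 5. [r4c4∈{1}] nothing but 1 survives at r4c4 ⇒ r4c4=1.
Step 6. [r3c4∈{3}] r3c4 has the single candidate 3 ⇒ r3c4=3.
Step 7. [r1c1∈{1}] r1c1 is down to just 1, so r1c1=1.
Step 8. [r1c4∈{4}] r1c4 is down to just 4, so r1c4=4.
Step 9. [r2c1∈{3}] r2c1's peers cover all but 3 ⇒ r2c1=3.
Step 10. [r3c1∈{4}] nothing but 4 survives at r3c1, so r3c1=4.

Answer: 1 2 3 4 / 3 4 1 2 / 4 1 2 3 / 2 3 4 1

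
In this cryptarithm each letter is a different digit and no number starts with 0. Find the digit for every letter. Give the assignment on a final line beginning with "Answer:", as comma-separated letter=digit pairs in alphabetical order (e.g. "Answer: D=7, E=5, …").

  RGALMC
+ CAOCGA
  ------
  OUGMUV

Step 1. [col 1: C + A ≡ V (mod 10)] several values work for V in column 1 (C + A ≡ V (mod 10), carry-in 0); try V=9 ⇒ V=9.
Step 2. [col 1: C + A ≡ V (mod 10)] several values work for A in column 1 (C + A ≡ V (mod 10), carry-in 0); try A=6 ⇒ A=6.
Step 3. [col 1: C + A ≡ V (mod 10)] from column 1 (A=6, V=9, carry-in 0, digits 6,9 already taken and all letters distinct): C must equal 3, so C=3.
Step 4. [col 2: M + G ≡ U (mod 10)] no forcing yet in column 2 (carry-in 0); U=8 is free and consistent — try it, so U=8.
Step 5. [col 2: M + G ≡ U (mod 10)] M=7 is one option consistent with column 2 (M + G ≡ U (mod 10), carry-in 0) — take it, so M=7.
Step 6. [col 2: M + G ≡ U (mod 10)] column 2 reads M+G+carry(0)=U with M=7, U=8; with digits 3,6,7,8,9 already taken and all letters distinct, the only value for G is 1. So G=1.
Step 7. [col 3: L + C ≡ M (mod 10)] column 3 reads L+C+carry(0)=M with C=3, M=7; with digits 1,3,6,7,8,9 already taken and all letters distinct, the only value for L is 4. So L=4.
Step 8. [col 4: A + O ≡ G (mod 10)] in column 4 we have A+O≡G with carry-in 0; given A=6, G=1 and digits 1,3,4,6,7,8,9 already taken and all letters distinct, that pins O to 5 ⇒ O=5.
Step 9. [col 6: R + C ≡ O (mod 10)] column 6: given C=3, O=5, carry-in 0, and digits 1,3,4,5,6,7,8,9 already taken and all letters distinct, R+C≡O (mod 10) forces R=2. So R=2.

Answer: A=6, C=3, G=1, L=4, M=7, O=5, R=2, U=8, V=9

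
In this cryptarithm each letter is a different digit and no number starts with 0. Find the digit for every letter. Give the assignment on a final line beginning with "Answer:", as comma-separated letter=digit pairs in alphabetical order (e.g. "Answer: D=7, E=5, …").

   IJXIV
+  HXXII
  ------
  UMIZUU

Step 1. [col 1: V + I ≡ U (mod 10)] no forcing yet in column 1 (carry-in 0); I=5 is free and consistent — try it. So I=5.
Step 2. [col 1: V + I ≡ U (mod 10)] several values work for V in column 1 (V + I ≡ U (mod 10), carry-in 0); try V=6. So V=6.
Step 3. [col 1: V + I ≡ U (mod 10)] from column 1 (V=6, I=5, carry-in 0, digits 5,6 already taken and all letters distinct): U must equal 1, so U=1.
Step 4. [col 3: X + X ≡ Z (mod 10)] X=3 is one option consistent with column 3 (X + X ≡ Z (mod 10), carry-in 1) — take it. So X=3.
Step 5. [col 3: X + X ≡ Z (mod 10)] column 3: given X=3, carry-in 1, and digits 1,3,5,6 already taken and all letters distinct, X+X≡Z (mod 10) forces Z=7. So Z=7.
Step 6. [col 4: J + X ≡ I (mod 10)] in column 4 we have J+X≡I with carry-in 0; given X=3, I=5 and digits 1,3,5,6,7 already taken and all letters distinct, that pins J to 2, so J=2.
Step 7. [col 5: I + H ≡ M (mod 10)] no forcing yet in column 5 (carry-in 0); H=9 is free and consistent — try it ⇒ H=9.
Step 8. [col 5: I + H ≡ M (mod 10)] from column 5 (I=5, H=9, carry-in 0, digits 1,2,3,5,6,7,9 already taken and all letters distinct): M must equal 4. So M=4.

Answer: H=9, I=5, J=2, M=4, U=1, V=6, X=3, Z=7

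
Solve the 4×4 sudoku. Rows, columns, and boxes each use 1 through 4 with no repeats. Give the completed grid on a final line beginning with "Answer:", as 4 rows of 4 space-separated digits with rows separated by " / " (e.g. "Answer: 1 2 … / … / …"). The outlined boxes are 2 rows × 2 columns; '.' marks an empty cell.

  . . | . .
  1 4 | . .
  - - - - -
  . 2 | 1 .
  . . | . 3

Step 1. [r4c3∈{2,4}] across row 4, 2 lands solely at r4c3 ⇒ r4c3=2.
Step 2. [r1c4∈{1,2,4}] row 1 places 1 nowhere but r1c4, so r1c4=1.
Step 3. [r1c2∈{3}] only 3 remains possible at r1c2, so r1c2=3.
Step 4. [r3c1∈{3,4}] 3 has one home in row 3: r3c1, so r3c1=3.
Step 5. [r1c3∈{4}] r1c3 has the single candidate 4. So r1c3=4.
Step 6. [r2c4∈{2}] r2c4's peers cover all but 2. So r2c4=2.
Step 7. [r1c1∈{2}] r1c1's peers cover all but 2. So r1c1=2.
Step 8. [r2c3∈{3}] only 3 remains possible at r2c3 ⇒ r2c3=3.
Step 9. [r3c4∈{4}] only 4 remains possible at r3c4. So r3c4=4.
Step 10. [r4c2∈{1}] nothing but 1 survives at r4c2 ⇒ r4c2=1.
Step 11. [r4c1∈{4}] r4c1's peers cover all but 4, so r4c1=4.

Answer: 2 3 4 1 / 1 4 3 2 / 3 2 1 4 / 4 1 2 3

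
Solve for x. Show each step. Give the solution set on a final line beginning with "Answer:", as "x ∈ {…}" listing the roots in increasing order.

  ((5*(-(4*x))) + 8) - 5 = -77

Step 1. [((5*(-(4*x))) + 8) - 5 = -77] add 5: x sits inside (… - 5). So sub: (5*(-(4*x))) + 8 = -72.
Step 2. [(5*(-(4*x))) + 8 = -72] +8 is outermost — subtract 8 both sides ⇒ sub: 5*(-(4*x)) = -80.
Step 3. [5*(-(4*x)) = -80] 5 out front; divide by 5. So div: -(4*x) = -16.
Step 4. [-(4*x) = -16] LHS negated; negate both sides, so neg: 4*x = 16.
Step 5. [4*x = 16] LHS = 4·(…); ÷4 both sides, so div: x = 4.

Answer: x ∈ {4}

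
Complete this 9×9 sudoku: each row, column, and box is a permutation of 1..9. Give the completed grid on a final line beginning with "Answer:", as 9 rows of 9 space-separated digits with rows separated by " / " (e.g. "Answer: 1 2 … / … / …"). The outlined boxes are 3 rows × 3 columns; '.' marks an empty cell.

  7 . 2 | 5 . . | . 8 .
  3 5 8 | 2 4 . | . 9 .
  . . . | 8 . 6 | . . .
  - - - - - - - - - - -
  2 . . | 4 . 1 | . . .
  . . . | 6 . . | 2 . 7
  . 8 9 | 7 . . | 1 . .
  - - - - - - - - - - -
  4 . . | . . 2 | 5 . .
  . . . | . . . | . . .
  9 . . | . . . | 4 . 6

Step 1. [r3c1∈{1}] r3c1 is down to just 1, so r3c1=1.
Step 2. [r5c1∈{5}] nothing but 5 survives at r5c1. So r5c1=5.
Step 3. [r1c2∈{4,6,9}] in box 1, 6 fits only at r1c2, so r1c2=6.
Step 4. [r1c7∈{3}] nothing but 3 survives at r1c7. So r1c7=3.
Step 5. [r3c5∈{3,7,9}] row 3 places 3 nowhere but r3c5. So r3c5=3.
Step 6. [r1c5∈{1,9}] across box 2, 1 lands solely at r1c5. So r1c5=1.
Step 7. [r8c1∈{6,8}] 8 has one home in col 1: r8c1 ⇒ r8c1=8.
Step 8. [r7c9∈{1,3,8,9}] in box 9, 8 fits only at r7c9. So r7c9=8.
Step 9. [r3c3∈{4}] only 4 remains possible at r3c3 ⇒ r3c3=4.
Step 10. [r8c6∈{3,4,5,7,9}] r8c6 is the only open cell in row 8 admitting 4. So r8c6=4.
Step 11. [r5c2∈{1,3,4}] 4 has one home in col 2: r5c2, so r5c2=4.
Step 12. [r5c8∈{3}] only 3 remains possible at r5c8 ⇒ r5c8=3.
Step 13. [r8c9∈{1,2,3,9}] 3 has one home in col 9: r8c9, so r8c9=3.
Step 14. [r8c7∈{7,9}] across box 9, 9 lands solely at r8c7. So r8c7=9.
Step 15. [r8c4∈{1}] only 1 remains possible at r8c4 ⇒ r8c4=1.
Step 16. [r9c4∈{3}] r9c4 is down to just 3, so r9c4=3.
Step 17. [r6c8∈{4,5,6}] across col 8, 4 lands solely at r6c8, so r6c8=4.
Step 18. [r6c9∈{5}] r6c9 has the single candidate 5. So r6c9=5.
Step 19. [r9c6∈{5,7,8}] col 6 places 5 nowhere but r9c6, so r9c6=5.
Step 20. [r9c5∈{7,8}] in row 9, 8 fits only at r9c5, so r9c5=8.
Step 21. [r5c5∈{9}] r5c5's peers cover all but 9. So r5c5=9.
Step 22. [r5c3∈{1}] r5c3 has the single candidate 1 ⇒ r5c3=1.
Step 23. [r9c3∈{7}] r9c3's peers cover all but 7. So r9c3=7.
Step 24. [r2c7∈{6,7}] row 2 places 6 nowhere but r2c7 ⇒ r2c7=6.
Step 25. [r8c2∈{2}] r8c2 is down to just 2, so r8c2=2.
Step 26. [r8c8∈{7}] r8c8's peers cover all but 7 ⇒ r8c8=7.
Step 27. [r9c2∈{1}] r9c2 is down to just 1 ⇒ r9c2=1.
Step 28. [r8c5∈{6}] r8c5 has the single candidate 6. So r8c5=6.
Step 29. [r7c3∈{3,6}] r7c3 is the only open cell in row 7 admitting 6. So r7c3=6.
Step 30. [r7c2∈{3}] r7c2 is down to just 3 ⇒ r7c2=3.
Step 31. [r3c8∈{2,5}] row 3 places 5 nowhere but r3c8, so r3c8=5.
Step 32. [r6c6∈{3}] nothing but 3 survives at r6c6, so r6c6=3.
Step 33. [r1c9∈{4}] r1c9's peers cover all but 4 ⇒ r1c9=4.
Step 34. [r6c1∈{6}] only 6 remains possible at r6c1, so r6c1=6.
Step 35. [r3c9∈{2}] nothing but 2 survives at r3c9. So r3c9=2.
Step 36. [r4c7∈{8}] only 8 remains possible at r4c7. So r4c7=8.
Step 37. [r3c2∈{9}] r3c2 is down to just 9, so r3c2=9.
Step 38. [r2c9∈{1}] r2c9's peers cover all but 1 ⇒ r2c9=1.
Step 39. [r4c2∈{7}] only 7 remains possible at r4c2, so r4c2=7.
Step 40. [r4c3∈{3}] nothing but 3 survives at r4c3 ⇒ r4c3=3.
Step 41. [r8c3∈{5}] r8c3's peers cover all but 5. So r8c3=5.
Step 42. [r7c8∈{1}] only 1 remains possible at r7c8, so r7c8=1.
Step 43. [r7c5∈{7}] only 7 remains possible at r7c5 ⇒ r7c5=7.
Step 44. [r9c8∈{2}] only 2 remains possible at r9c8 ⇒ r9c8=2.
Step 45. [r4c8∈{6}] r4c8 has the single candidate 6. So r4c8=6.
Step 46. [r3c7∈{7}] only 7 remains possible at r3c7, so r3c7=7.
Step 47. [r2c6∈{7}] r2c6 is down to just 7 ⇒ r2c6=7.
Step 48. [r7c4∈{9}] r7c4's peers cover all but 9, so r7c4=9.
Step 49. [r4c9∈{9}] only 9 remains possible at r4c9, so r4c9=9.
Step 50. [r6c5∈{2}] only 2 remains possible at r6c5, so r6c5=2.
Step 51. [r5c6∈{8}] r5c6 is down to just 8, so r5c6=8.
Step 52. [r4c5∈{5}] r4c5 is down to just 5, so r4c5=5.
Step 53. [r1c6∈{9}] nothing but 9 survives at r1c6. So r1c6=9.

Answer: 7 6 2 5 1 9 3 8 4 / 3 5 8 2 4 7 6 9 1 / 1 9 4 8 3 6 7 5 2 / 2 7 3 4 5 1 8 6 9 / 5 4 1 6 9 8 2 3 7 / 6 8 9 7 2 3 1 4 5 / 4 3 6 9 7 2 5 1 8 / 8 2 5 1 6 4 9 7 3 / 9 1 7 3 8 5 4 2 6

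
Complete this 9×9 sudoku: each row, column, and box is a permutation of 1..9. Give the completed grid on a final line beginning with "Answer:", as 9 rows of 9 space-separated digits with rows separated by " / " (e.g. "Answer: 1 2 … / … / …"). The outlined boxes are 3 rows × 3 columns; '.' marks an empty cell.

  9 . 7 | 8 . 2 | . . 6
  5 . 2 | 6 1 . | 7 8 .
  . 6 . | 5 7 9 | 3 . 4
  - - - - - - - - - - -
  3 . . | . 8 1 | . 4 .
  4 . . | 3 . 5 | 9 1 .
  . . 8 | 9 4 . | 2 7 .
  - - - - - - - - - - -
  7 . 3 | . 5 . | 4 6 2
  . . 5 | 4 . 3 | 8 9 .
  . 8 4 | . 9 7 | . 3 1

Step 1. [r5c3∈{6}] r5c3 has the single candidate 6 ⇒ r5c3=6.
Step 2. [r4c9∈{5}] r4c9's peers cover all but 5. So r4c9=5.
Step 3. [r9c4∈{2}] nothing but 2 survives at r9c4 ⇒ r9c4=2.
Step 4. [r4c2∈{2,7,9}] across row 4, 2 lands solely at r4c2. So r4c2=2.
Step 5. [r8c2∈{1}] r8c2's peers cover all but 1, so r8c2=1.
Step 6. [r1c2∈{3,4}] across row 1, 4 lands solely at r1c2, so r1c2=4.
Step 7. [r1c7∈{1,5}] in row 1, 1 fits only at r1c7 ⇒ r1c7=1.
Step 8. [r3c1∈{1,8}] 8 has one home in row 3: r3c1, so r3c1=8.
Step 9. [r9c1∈{6}] r9c1's peers cover all but 6, so r9c1=6.
Step 10. [r3c8∈{2}] r3c8's peers cover all but 2. So r3c8=2.
Step 11. [r5c2∈{7}] nothing but 7 survives at r5c2, so r5c2=7.
Step 12. [r1c5∈{3}] r1c5 is down to just 3 ⇒ r1c5=3.
Step 13. [r2c6∈{4}] only 4 remains possible at r2c6. So r2c6=4.
Step 14. [r3c3∈{1}] r3c3 is down to just 1. So r3c3=1.
Step 15. [r6c9∈{3}] r6c9 is down to just 3. So r6c9=3.
Step 16. [r9c7∈{5}] r9c7 has the single candidate 5 ⇒ r9c7=5.
Step 17. [r7c4∈{1}] r7c4 has the single candidate 1 ⇒ r7c4=1.
Step 18. [r7c6∈{8}] r7c6 has the single candidate 8. So r7c6=8.
Step 19. [r7c2∈{9}] r7c2 has the single candidate 9, so r7c2=9.
Step 20. [r8c1∈{2}] r8c1 is down to just 2. So r8c1=2.
Step 21. [r8c5∈{6}] r8c5's peers cover all but 6 ⇒ r8c5=6.
Step 22. [r5c5∈{2}] nothing but 2 survives at r5c5. So r5c5=2.
Step 23. [r4c7∈{6}] r4c7 is down to just 6, so r4c7=6.
Step 24. [r5c9∈{8}] r5c9's peers cover all but 8. So r5c9=8.
Step 25. [r8c9∈{7}] r8c9 is down to just 7. So r8c9=7.
Step 26. [r6c6∈{6}] r6c6's peers cover all but 6. So r6c6=6.
Step 27. [r2c2∈{3}] only 3 remains possible at r2c2 ⇒ r2c2=3.
Step 28. [r4c4∈{7}] only 7 remains possible at r4c4. So r4c4=7.
Step 29. [r2c9∈{9}] r2c9's peers cover all but 9. So r2c9=9.
Step 30. [r6c1∈{1}] only 1 remains possible at r6c1. So r6c1=1.
Step 31. [r4c3∈{9}] r4c3 is down to just 9. So r4c3=9.
Step 32. [r1c8∈{5}] r1c8 is down to just 5 ⇒ r1c8=5.
Step 33. [r6c2∈{5}] r6c2 is down to just 5. So r6c2=5.

Answer: 9 4 7 8 3 2 1 5 6 / 5 3 2 6 1 4 7 8 9 / 8 6 1 5 7 9 3 2 4 / 3 2 9 7 8 1 6 4 5 / 4 7 6 3 2 5 9 1 8 / 1 5 8 9 4 6 2 7 3 / 7 9 3 1 5 8 4 6 2 / 2 1 5 4 6 3 8 9 7 / 6 8 4 2 9 7 5 3 1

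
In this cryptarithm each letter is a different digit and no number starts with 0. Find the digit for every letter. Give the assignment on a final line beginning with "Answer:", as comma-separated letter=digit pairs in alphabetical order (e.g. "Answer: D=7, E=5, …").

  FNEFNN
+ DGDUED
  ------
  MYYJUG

Step 1. [col 1: N + D ≡ G (mod 10)] no forcing yet in column 1 (carry-in 0); N=3 is free and consistent — try it, so N=3.
Step 2. [col 1: N + D ≡ G (mod 10)] no forcing yet in column 1 (carry-in 0); D=5 is free and consistent — try it. So D=5.
Step 3. [col 1: N + D ≡ G (mod 10)] from column 1 (N=3, D=5, carry-in 0, digits 3,5 already taken and all letters distinct): G must equal 8 ⇒ G=8.
Step 4. [col 2: N + E ≡ U (mod 10)] E=6 is one option consistent with column 2 (N + E ≡ U (mod 10), carry-in 0) — take it, so E=6.
Step 5. [col 2: N + E ≡ U (mod 10)] in column 2 we have N+E≡U with carry-in 0; given N=3, E=6 and digits 3,5,6,8 already taken and all letters distinct, that pins U to 9 ⇒ U=9.
Step 6. [col 3: F + U ≡ J (mod 10)] column 3 (F + U ≡ J (mod 10), carry-in 0) doesn't pin J yet; pick J=0 and continue, so J=0.
Step 7. [col 3: F + U ≡ J (mod 10)] from column 3 (U=9, J=0, carry-in 0, digits 0,3,5,6,8,9 already taken and all letters distinct): F must equal 1, so F=1.
Step 8. [col 4: E + D ≡ Y (mod 10)] column 4: given E=6, D=5, carry-in 1, and digits 0,1,3,5,6,8,9 already taken and all letters distinct, E+D≡Y (mod 10) forces Y=2. So Y=2.
Step 9. [col 6: F + D ≡ M (mod 10)] in column 6 we have F+D≡M with carry-in 1; given F=1, D=5 and digits 0,1,2,3,5,6,8,9 already taken and all letters distinct, that pins M to 7, so M=7.

Answer: D=5, E=6, F=1, G=8, J=0, M=7, N=3, U=9, Y=2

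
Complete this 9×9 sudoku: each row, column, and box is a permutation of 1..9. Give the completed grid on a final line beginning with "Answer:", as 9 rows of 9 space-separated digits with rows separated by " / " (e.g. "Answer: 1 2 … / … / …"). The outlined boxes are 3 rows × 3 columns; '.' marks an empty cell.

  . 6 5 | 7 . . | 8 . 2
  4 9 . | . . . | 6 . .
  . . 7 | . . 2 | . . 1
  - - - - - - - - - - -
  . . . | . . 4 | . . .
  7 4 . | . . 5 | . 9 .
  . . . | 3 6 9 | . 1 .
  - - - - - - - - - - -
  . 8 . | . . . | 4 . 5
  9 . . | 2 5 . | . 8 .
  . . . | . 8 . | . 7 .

Step 1. [r3c2∈{3}] r3c2's peers cover all but 3. So r3c2=3.
Step 2. [r2c3∈{1,2,8}] in row 2, 2 fits only at r2c3, so r2c3=2.
Step 3. [r1c5∈{1,3,4,9}] r1c5 is the only open cell in row 1 admitting 9. So r1c5=9.
Step 4. [r9c4∈{1,4,6,9}] 4 has one home in box 8: r9c4 ⇒ r9c4=4.
Step 5. [r4c5∈{1,2,7}] 7 has one home in box 5: r4c5. So r4c5=7.
Step 6. [r6c3∈{8}] only 8 remains possible at r6c3. So r6c3=8.
Step 7. [r2c6∈{1,3,8}] r2c6 is the only open cell in col 6 admitting 8 ⇒ r2c6=8.
Step 8. [r1c1∈{1}] nothing but 1 survives at r1c1 ⇒ r1c1=1.
Step 9. [r1c6∈{3}] r1c6 has the single candidate 3, so r1c6=3.
Step 10. [r7c5∈{1,3}] 3 has one home in col 5: r7c5, so r7c5=3.
Step 11. [r7c6∈{1,6,7}] 7 has one home in row 7: r7c6. So r7c6=7.
Step 12. [r4c3∈{1,3,6,9}] in row 4, 9 fits only at r4c3. So r4c3=9.
Step 13. [r8c3∈{1,3,4,6}] 4 has one home in row 8: r8c3, so r8c3=4.
Step 14. [r6c7∈{2,5,7}] r6c7 is the only open cell in col 7 admitting 7 ⇒ r6c7=7.
Step 15. [r9c9∈{3,6,9}] in col 9, 9 fits only at r9c9, so r9c9=9.
Step 16. [r5c5∈{1,2}] 2 has one home in col 5: r5c5 ⇒ r5c5=2.
Step 17. [r5c7∈{3}] only 3 remains possible at r5c7 ⇒ r5c7=3.
Step 18. [r4c1∈{2,3,5,6}] r4c1 is the only open cell in row 4 admitting 3 ⇒ r4c1=3.
Step 19. [r5c3∈{1,6}] across box 4, 6 lands solely at r5c3 ⇒ r5c3=6.
Step 20. [r4c2∈{1,2,5}] across box 4, 1 lands solely at r4c2, so r4c2=1.
Step 21. [r5c4∈{1,8}] in row 5, 1 fits only at r5c4 ⇒ r5c4=1.
Step 22. [r8c9∈{3,6}] across row 8, 3 lands solely at r8c9 ⇒ r8c9=3.
Step 23. [r7c8∈{2,6}] across box 9, 6 lands solely at r7c8, so r7c8=6.
Step 24. [r9c7∈{1,2}] r9c7 is the only open cell in box 9 admitting 2, so r9c7=2.
Step 25. [r6c2∈{2,5}] r6c2 is the only open cell in col 2 admitting 2 ⇒ r6c2=2.
Step 26. [r4c7∈{5}] r4c7 has the single candidate 5. So r4c7=5.
Step 27. [r2c4∈{5}] nothing but 5 survives at r2c4 ⇒ r2c4=5.
Step 28. [r8c6∈{1,6}] across row 8, 6 lands solely at r8c6, so r8c6=6.
Step 29. [r9c3∈{1,3}] in row 9, 3 fits only at r9c3, so r9c3=3.
Step 30. [r3c8∈{4,5}] 5 has one home in row 3: r3c8, so r3c8=5.
Step 31. [r6c1∈{5}] r6c1 has the single candidate 5. So r6c1=5.
Step 32. [r5c9∈{8}] r5c9's peers cover all but 8. So r5c9=8.
Step 33. [r7c4∈{9}] only 9 remains possible at r7c4, so r7c4=9.
Step 34. [r8c7∈{1}] r8c7's peers cover all but 1. So r8c7=1.
Step 35. [r8c2∈{7}] nothing but 7 survives at r8c2 ⇒ r8c2=7.
Step 36. [r4c4∈{8}] r4c4 has the single candidate 8. So r4c4=8.
Step 37. [r7c1∈{2}] r7c1 is down to just 2. So r7c1=2.
Step 38. [r6c9∈{4}] r6c9 has the single candidate 4. So r6c9=4.
Step 39. [r2c5∈{1}] r2c5 is down to just 1 ⇒ r2c5=1.
Step 40. [r3c7∈{9}] r3c7's peers cover all but 9. So r3c7=9.
Step 41. [r3c1∈{8}] r3c1 has the single candidate 8 ⇒ r3c1=8.
Step 42. [r2c8∈{3}] only 3 remains possible at r2c8, so r2c8=3.
Step 43. [r2c9∈{7}] r2c9's peers cover all but 7, so r2c9=7.
Step 44. [r9c2∈{5}] nothing but 5 survives at r9c2, so r9c2=5.
Step 45. [r7c3∈{1}] only 1 remains possible at r7c3, so r7c3=1.
Step 46. [r3c5∈{4}] r3c5 is down to just 4. So r3c5=4.
Step 47. [r9c1∈{6}] nothing but 6 survives at r9c1. So r9c1=6.
Step 48. [r4c8∈{2}] nothing but 2 survives at r4c8, so r4c8=2.
Step 49. [r9c6∈{1}] r9c6's peers cover all but 1, so r9c6=1.
Step 50. [r4c9∈{6}] r4c9's peers cover all but 6 ⇒ r4c9=6.
Step 51. [r3c4∈{6}] r3c4's peers cover all but 6, so r3c4=6.
Step 52. [r1c8∈{4}] r1c8's peers cover all but 4, so r1c8=4.

Answer: 1 6 5 7 9 3 8 4 2 / 4 9 2 5 1 8 6 3 7 / 8 3 7 6 4 2 9 5 1 / 3 1 9 8 7 4 5 2 6 / 7 4 6 1 2 5 3 9 8 / 5 2 8 3 6 9 7 1 4 / 2 8 1 9 3 7 4 6 5 / 9 7 4 2 5 6 1 8 3 / 6 5 3 4 8 1 2 7 9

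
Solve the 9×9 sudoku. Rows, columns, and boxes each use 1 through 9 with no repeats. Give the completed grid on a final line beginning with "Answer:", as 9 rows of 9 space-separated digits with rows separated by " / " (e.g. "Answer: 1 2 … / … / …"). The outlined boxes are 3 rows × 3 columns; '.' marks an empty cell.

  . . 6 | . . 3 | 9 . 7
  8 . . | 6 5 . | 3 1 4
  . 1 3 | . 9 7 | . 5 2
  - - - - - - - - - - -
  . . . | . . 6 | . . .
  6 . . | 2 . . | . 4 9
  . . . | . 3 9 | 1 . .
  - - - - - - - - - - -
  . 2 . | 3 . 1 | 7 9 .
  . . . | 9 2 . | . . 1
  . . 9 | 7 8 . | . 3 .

Step 1. [r3c1∈{4}] r3c1 has the single candidate 4 ⇒ r3c1=4.
Step 2. [r7c1∈{5}] only 5 remains possible at r7c1 ⇒ r7c1=5.
Step 3. [r5c6∈{5,8}] col 6 places 8 nowhere but r5c6, so r5c6=8.
Step 4. [r5c7∈{5}] r5c7 has the single candidate 5 ⇒ r5c7=5.
Step 5. [r4c1∈{1,2,3,7,9}] r4c1 is the only open cell in col 1 admitting 9, so r4c1=9.
Step 6. [r1c8∈{8}] r1c8 has the single candidate 8 ⇒ r1c8=8.
Step 7. [r8c8∈{6}] nothing but 6 survives at r8c8 ⇒ r8c8=6.
Step 8. [r7c9∈{8}] r7c9's peers cover all but 8, so r7c9=8.
Step 9. [r7c3∈{4}] r7c3's peers cover all but 4. So r7c3=4.
Step 10. [r4c7∈{2,8}] across col 7, 8 lands solely at r4c7 ⇒ r4c7=8.
Step 11. [r5c2∈{3,7}] 3 has one home in row 5: r5c2. So r5c2=3.
Step 12. [r8c6∈{4,5}] row 8 places 5 nowhere but r8c6 ⇒ r8c6=5.
Step 13. [r1c1∈{2}] r1c1's peers cover all but 2, so r1c1=2.
Step 14. [r6c1∈{7}] nothing but 7 survives at r6c1, so r6c1=7.
Step 15. [r5c3∈{1}] only 1 remains possible at r5c3. So r5c3=1.
Step 16. [r2c3∈{7}] r2c3 is down to just 7 ⇒ r2c3=7.
Step 17. [r8c3∈{8}] r8c3 has the single candidate 8, so r8c3=8.
Step 18. [r1c2∈{5}] only 5 remains possible at r1c2. So r1c2=5.
Step 19. [r4c2∈{4}] r4c2's peers cover all but 4 ⇒ r4c2=4.
Step 20. [r1c5∈{1,4}] across col 5, 4 lands solely at r1c5. So r1c5=4.
Step 21. [r4c8∈{2,7}] 7 has one home in col 8: r4c8 ⇒ r4c8=7.
Step 22. [r4c3∈{2,5}] across row 4, 2 lands solely at r4c3. So r4c3=2.
Step 23. [r4c4∈{1,5}] across row 4, 5 lands solely at r4c4, so r4c4=5.
Step 24. [r9c6∈{4}] nothing but 4 survives at r9c6. So r9c6=4.
Step 25. [r6c3∈{5}] only 5 remains possible at r6c3 ⇒ r6c3=5.
Step 26. [r6c2∈{8}] r6c2 is down to just 8 ⇒ r6c2=8.
Step 27. [r9c2∈{6}] nothing but 6 survives at r9c2, so r9c2=6.
Step 28. [r9c1∈{1}] r9c1 has the single candidate 1. So r9c1=1.
Step 29. [r1c4∈{1}] r1c4 has the single candidate 1 ⇒ r1c4=1.
Step 30. [r9c7∈{2}] only 2 remains possible at r9c7. So r9c7=2.
Step 31. [r4c5∈{1}] only 1 remains possible at r4c5. So r4c5=1.
Step 32. [r6c9∈{6}] only 6 remains possible at r6c9. So r6c9=6.
Step 33. [r6c8∈{2}] r6c8 has the single candidate 2. So r6c8=2.
Step 34. [r5c5∈{7}] r5c5 is down to just 7. So r5c5=7.
Step 35. [r8c1∈{3}] r8c1 is down to just 3. So r8c1=3.
Step 36. [r2c6∈{2}] only 2 remains possible at r2c6 ⇒ r2c6=2.
Step 37. [r7c5∈{6}] nothing but 6 survives at r7c5 ⇒ r7c5=6.
Step 38. [r2c2∈{9}] r2c2 has the single candidate 9 ⇒ r2c2=9.
Step 39. [r6c4∈{4}] r6c4's peers cover all but 4 ⇒ r6c4=4.
Step 40. [r9c9∈{5}] only 5 remains possible at r9c9, so r9c9=5.
Step 41. [r3c7∈{6}] r3c7 has the single candidate 6. So r3c7=6.
Step 42. [r8c2∈{7}] r8c2's peers cover all but 7 ⇒ r8c2=7.
Step 43. [r8c7∈{4}] r8c7 has the single candidate 4. So r8c7=4.
Step 44. [r3c4∈{8}] nothing but 8 survives at r3c4, so r3c4=8.
Step 45. [r4c9∈{3}] r4c9 is down to just 3 ⇒ r4c9=3.

Answer: 2 5 6 1 4 3 9 8 7 / 8 9 7 6 5 2 3 1 4 / 4 1 3 8 9 7 6 5 2 / 9 4 2 5 1 6 8 7 3 / 6 3 1 2 7 8 5 4 9 / 7 8 5 4 3 9 1 2 6 / 5 2 4 3 6 1 7 9 8 / 3 7 8 9 2 5 4 6 1 / 1 6 9 7 8 4 2 3 5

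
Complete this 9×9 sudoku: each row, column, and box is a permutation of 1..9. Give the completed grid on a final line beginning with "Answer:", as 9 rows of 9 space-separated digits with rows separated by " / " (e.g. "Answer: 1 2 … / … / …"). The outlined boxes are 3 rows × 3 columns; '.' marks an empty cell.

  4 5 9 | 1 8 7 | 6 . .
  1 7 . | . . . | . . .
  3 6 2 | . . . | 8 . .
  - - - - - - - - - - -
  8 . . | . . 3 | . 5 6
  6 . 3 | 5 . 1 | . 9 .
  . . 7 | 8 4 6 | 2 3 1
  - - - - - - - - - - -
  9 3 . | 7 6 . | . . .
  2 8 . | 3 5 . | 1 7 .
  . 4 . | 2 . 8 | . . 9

Step 1. [r8c9∈{4}] r8c9 has the single candidate 4. So r8c9=4.
Step 2. [r2c7∈{3,4,5,9}] in col 7, 9 fits only at r2c7, so r2c7=9.
Step 3. [r2c6∈{2,4,5}] col 6 places 2 nowhere but r2c6, so r2c6=2.
Step 4. [r3c5∈{9}] nothing but 9 survives at r3c5 ⇒ r3c5=9.
Step 5. [r7c7∈{5}] r7c7's peers cover all but 5, so r7c7=5.
Step 6. [r3c4∈{4}] r3c4's peers cover all but 4, so r3c4=4.
Step 7. [r4c2∈{1,2,9}] across col 2, 1 lands solely at r4c2 ⇒ r4c2=1.
Step 8. [r9c3∈{1,5,6}] in col 3, 5 fits only at r9c3 ⇒ r9c3=5.
Step 9. [r5c7∈{4,7}] r5c7 is the only open cell in row 5 admitting 4, so r5c7=4.
Step 10. [r3c9∈{5,7}] across row 3, 7 lands solely at r3c9. So r3c9=7.
Step 11. [r1c9∈{2,3}] row 1 places 3 nowhere but r1c9. So r1c9=3.
Step 12. [r7c9∈{2,8}] 2 has one home in col 9: r7c9. So r7c9=2.
Step 13. [r4c5∈{2,7}] r4c5 is the only open cell in row 4 admitting 2. So r4c5=2.
Step 14. [r2c8∈{4}] r2c8 has the single candidate 4 ⇒ r2c8=4.
Step 15. [r7c6∈{4}] r7c6 has the single candidate 4 ⇒ r7c6=4.
Step 16. [r1c8∈{2}] r1c8 has the single candidate 2. So r1c8=2.
Step 17. [r5c2∈{2}] r5c2 is down to just 2, so r5c2=2.
Step 18. [r3c6∈{5}] r3c6 has the single candidate 5 ⇒ r3c6=5.
Step 19. [r8c6∈{9}] r8c6 is down to just 9. So r8c6=9.
Step 20. [r7c8∈{8}] only 8 remains possible at r7c8. So r7c8=8.
Step 21. [r6c1∈{5}] r6c1 is down to just 5. So r6c1=5.
Step 22. [r2c5∈{3}] nothing but 3 survives at r2c5 ⇒ r2c5=3.
Step 23. [r5c5∈{7}] r5c5 is down to just 7, so r5c5=7.
Step 24. [r9c7∈{3}] r9c7 is down to just 3 ⇒ r9c7=3.
Step 25. [r8c3∈{6}] r8c3's peers cover all but 6, so r8c3=6.
Step 26. [r9c1∈{7}] r9c1 has the single candidate 7, so r9c1=7.
Step 27. [r2c3∈{8}] r2c3 has the single candidate 8. So r2c3=8.
Step 28. [r7c3∈{1}] r7c3's peers cover all but 1 ⇒ r7c3=1.
Step 29. [r9c5∈{1}] nothing but 1 survives at r9c5. So r9c5=1.
Step 30. [r9c8∈{6}] only 6 remains possible at r9c8. So r9c8=6.
Step 31. [r4c3∈{4}] r4c3 is down to just 4. So r4c3=4.
Step 32. [r4c7∈{7}] r4c7's peers cover all but 7. So r4c7=7.
Step 33. [r5c9∈{8}] r5c9's peers cover all but 8 ⇒ r5c9=8.
Step 34. [r6c2∈{9}] r6c2 has the single candidate 9 ⇒ r6c2=9.
Step 35. [r2c9∈{5}] only 5 remains possible at r2c9 ⇒ r2c9=5.
Step 36. [r3c8∈{1}] r3c8 has the single candidate 1, so r3c8=1.
Step 37. [r4c4∈{9}] r4c4 has the single candidate 9. So r4c4=9.
Step 38. [r2c4∈{6}] r2c4 is down to just 6, so r2c4=6.

Answer: 4 5 9 1 8 7 6 2 3 / 1 7 8 6 3 2 9 4 5 / 3 6 2 4 9 5 8 1 7 / 8 1 4 9 2 3 7 5 6 / 6 2 3 5 7 1 4 9 8 / 5 9 7 8 4 6 2 3 1 / 9 3 1 7 6 4 5 8 2 / 2 8 6 3 5 9 1 7 4 / 7 4 5 2 1 8 3 6 9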